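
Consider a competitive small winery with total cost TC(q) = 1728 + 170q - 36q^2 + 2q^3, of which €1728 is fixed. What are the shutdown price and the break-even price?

Shutdown price = €8; break-even price = €170

AVC = 170 - 36q + 2q^2; minimized at q = 9, giving min AVC = €8. That is the shutdown price.
ATC = 1728/q + 170 - 36q + 2q^2. Setting dATC/dq = −1728/q^2 − 36 + 4q = 0 gives q = 12 (since 4·12^3 − 36·12^2 = 1728).
min ATC = 1728/12 + 170 − 36·12 + 2·12^2 = €170. That is the break-even price.
Between these two prices the firm operates at a loss; above €170 it earns a profit.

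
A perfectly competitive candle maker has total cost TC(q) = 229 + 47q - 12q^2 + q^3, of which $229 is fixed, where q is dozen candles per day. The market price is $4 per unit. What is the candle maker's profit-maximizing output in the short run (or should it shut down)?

Variable cost is VC = 47q - 12q^2 + q^3, so AVC = VC/q = 47 - 12q + q^2 and MC = dTC/dq = 47 - 24q + 3q^2.
The AVC parabola has its vertex at q = 12/2 = 6, where AVC = 47 - 12·6 + 6^2 = $11.
With P < min AVC ($4 < $11), every unit sold adds to the loss.
Best response: produce nothing and absorb the $229 fixed cost.

Shut down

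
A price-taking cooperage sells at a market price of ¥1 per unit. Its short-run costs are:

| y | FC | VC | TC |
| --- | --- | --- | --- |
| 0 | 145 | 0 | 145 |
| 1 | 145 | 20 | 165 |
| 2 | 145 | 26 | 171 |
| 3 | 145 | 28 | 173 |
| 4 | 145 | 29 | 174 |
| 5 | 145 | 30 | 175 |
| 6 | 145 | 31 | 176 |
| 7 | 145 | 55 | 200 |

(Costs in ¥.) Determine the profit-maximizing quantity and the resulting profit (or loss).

y = 0 (shut down); profit = -¥145

Compute π = P·y − TC at each output: y=0: -145; y=1: -164; y=2: -169; y=3: -170; y=4: -170; y=5: -170; y=6: -170; y=7: -193.
Profit is highest at y = 0. Equivalently, the lowest AVC in the table is 31/6 ≈ ¥5.17 at y = 6, and P = ¥1 falls below it — price never covers variable cost, so the firm shuts down and loses only its fixed cost.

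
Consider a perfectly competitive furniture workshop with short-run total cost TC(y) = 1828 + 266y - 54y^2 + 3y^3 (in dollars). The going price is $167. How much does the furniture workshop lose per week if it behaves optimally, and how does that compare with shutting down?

Profit = -$376 at y = 11

AVC = 266 - 54y + 3y^2; min AVC = $23 at y = 9. Since P = $167 ≥ min AVC, the firm produces.
MC = 266 - 108y + 9y^2. Setting P = MC and taking the root on the rising branch gives y* = 11.
TR = 167·11 = 1837. TC = 1828 + 385 = 2213. Profit = 1837 − 2213 = -$376.
That loss of $376 beats the $1828 the firm would lose by shutting down; producing recovers $1452 of fixed cost.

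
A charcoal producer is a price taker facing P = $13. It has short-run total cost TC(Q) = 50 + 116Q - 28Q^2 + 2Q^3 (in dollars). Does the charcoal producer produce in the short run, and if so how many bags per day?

Shut down

From TC, MC = TC'(Q) = 116 - 56Q + 6Q^2 and AVC = VC/Q = 116 - 28Q + 2Q^2.
The AVC parabola has its vertex at Q = 28/4 = 7, where AVC = 116 - 28·7 + 2·7^2 = $18.
P = $13 lies below min AVC = $18; no output level covers variable cost.
Best response: produce nothing and absorb the $50 fixed cost.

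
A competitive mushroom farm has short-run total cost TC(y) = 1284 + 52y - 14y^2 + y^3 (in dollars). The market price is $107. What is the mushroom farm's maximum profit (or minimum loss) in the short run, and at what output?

Profit = -$316 at y = 11

AVC = 52 - 14y + y^2 has its minimum $3 at y = 7; price $107 clears that bar, so the firm operates.
With MC = 52 - 28y + 3y^2, P = MC on the upward-sloping part at y* = 11.
TR = 107·11 = 1177. TC = 1284 + 209 = 1493. Profit = 1177 − 1493 = -$316.
That loss of $316 beats the $1284 the firm would lose by shutting down; producing recovers $968 of fixed cost.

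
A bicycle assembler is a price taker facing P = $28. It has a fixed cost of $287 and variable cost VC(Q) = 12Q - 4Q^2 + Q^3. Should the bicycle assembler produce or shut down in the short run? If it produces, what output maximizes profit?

Variable cost is VC = 12Q - 4Q^2 + Q^3, so AVC = VC/Q = 12 - 4Q + Q^2 and MC = dTC/dQ = 12 - 8Q + 3Q^2.
AVC hits its minimum where MC = AVC, at Q = 2, giving min AVC = 12 - 4·2 + 2^2 = $8.
P = $28 exceeds min AVC = $8, so the firm stays open.
P = MC gives -16 - 8Q + 3Q^2 = 0, with roots -4/3 and 4. Take the larger (rising MC): Q* = 4.
Check: AVC at Q = 4 is $12 ≤ P, so revenue covers variable cost.
Profit = P·Q − TC = 28·4 − 335 = -$223, a loss, but smaller than the $287 fixed cost the firm would lose by shutting down.

Produce at Q = 4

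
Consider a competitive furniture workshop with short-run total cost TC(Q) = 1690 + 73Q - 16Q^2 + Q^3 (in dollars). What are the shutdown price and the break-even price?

Shutdown price = $9; break-even price = $164

Shutdown price = min AVC. AVC = 73 - 16Q + Q^2, with vertex at Q = 8 and minimum $9.
ATC = 1690/Q + 73 - 16Q + Q^2. Setting dATC/dQ = −1690/Q^2 − 16 + 2Q = 0 gives Q = 13 (since 2·13^3 − 16·13^2 = 1690).
min ATC = 1690/13 + 73 − 16·13 + 13^2 = $164. That is the break-even price.
Between these two prices the firm operates at a loss; above $164 it earns a profit.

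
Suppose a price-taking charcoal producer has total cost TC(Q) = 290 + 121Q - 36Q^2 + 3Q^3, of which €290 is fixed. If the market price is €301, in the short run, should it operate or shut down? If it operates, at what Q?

Strip out fixed cost: VC = 121Q - 36Q^2 + 3Q^3. Then AVC = 121 - 36Q + 3Q^2 and MC = 121 - 72Q + 9Q^2.
The AVC parabola has its vertex at Q = 36/6 = 6, where AVC = 121 - 36·6 + 3·6^2 = €13.
P = €301 exceeds min AVC = €13, so the firm stays open.
Solving P = MC: -180 - 72Q + 9Q^2 = 0 ⇒ Q = -2 or 10. On the upward-sloping branch, Q* = 10.
Check: AVC at Q = 10 is €61 ≤ P, so revenue covers variable cost.
Profit = P·Q − TC = 301·10 − 900 = €2110.

Produce at Q = 10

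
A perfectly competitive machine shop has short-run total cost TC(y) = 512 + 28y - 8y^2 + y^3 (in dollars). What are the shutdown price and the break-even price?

Shutdown price = $12; break-even price = $92

Shutdown price = min AVC. AVC = 28 - 8y + y^2, with vertex at y = 4 and minimum $12.
ATC = 512/y + 28 - 8y + y^2. Setting dATC/dy = −512/y^2 − 8 + 2y = 0 gives y = 8 (since 2·8^3 − 8·8^2 = 512).
min ATC = 512/8 + 28 − 8·8 + 8^2 = $92. That is the break-even price.
Between these two prices the firm operates at a loss; above $92 it earns a profit.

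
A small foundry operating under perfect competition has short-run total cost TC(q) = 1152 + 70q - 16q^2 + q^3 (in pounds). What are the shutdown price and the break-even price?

Shutdown price = £6; break-even price = £118

Shutdown price = min AVC. AVC = 70 - 16q + q^2, with vertex at q = 8 and minimum £6.
ATC = 1152/q + 70 - 16q + q^2. Setting dATC/dq = −1152/q^2 − 16 + 2q = 0 gives q = 12 (since 2·12^3 − 16·12^2 = 1152).
min ATC = 1152/12 + 70 − 16·12 + 12^2 = £118. That is the break-even price.
Between these two prices the firm operates at a loss; above £118 it earns a profit.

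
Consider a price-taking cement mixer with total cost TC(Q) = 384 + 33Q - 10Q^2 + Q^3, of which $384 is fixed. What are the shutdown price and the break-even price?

Shutdown price = $8; break-even price = $65

Shutdown price = min AVC. AVC = 33 - 10Q + Q^2, with vertex at Q = 5 and minimum $8.
ATC = 384/Q + 33 - 10Q + Q^2. Setting dATC/dQ = −384/Q^2 − 10 + 2Q = 0 gives Q = 8 (since 2·8^3 − 10·8^2 = 384).
min ATC = 384/8 + 33 − 10·8 + 8^2 = $65. That is the break-even price.
For $8 ≤ P < $65 the firm produces at a loss; below $8 it shuts down.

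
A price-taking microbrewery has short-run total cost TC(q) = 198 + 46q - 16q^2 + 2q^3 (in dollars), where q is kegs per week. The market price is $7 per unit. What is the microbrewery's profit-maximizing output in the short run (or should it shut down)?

Shut down

Variable cost is VC = 46q - 16q^2 + 2q^3, so AVC = VC/q = 46 - 16q + 2q^2 and MC = dTC/dq = 46 - 32q + 6q^2.
The AVC parabola has its vertex at q = 16/4 = 4, where AVC = 46 - 16·4 + 2·4^2 = $14.
Since P = $7 < min AVC = $14, price fails to cover variable cost at any output.
The firm minimizes its loss by shutting down and losing only its fixed cost of $198.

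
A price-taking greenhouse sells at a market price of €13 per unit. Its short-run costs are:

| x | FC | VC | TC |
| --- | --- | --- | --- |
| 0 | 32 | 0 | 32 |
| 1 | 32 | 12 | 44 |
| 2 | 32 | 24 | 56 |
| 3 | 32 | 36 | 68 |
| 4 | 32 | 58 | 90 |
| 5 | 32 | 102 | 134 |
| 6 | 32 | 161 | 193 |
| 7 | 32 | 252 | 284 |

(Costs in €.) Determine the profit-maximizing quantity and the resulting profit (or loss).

x = 3; profit = -€29

Compute π = P·x − TC at each output: x=0: -32; x=1: -31; x=2: -30; x=3: -29; x=4: -38; x=5: -69; x=6: -115; x=7: -193.
Profit is maximized at x = 3. AVC there is 36/3 = €12 ≤ P, so producing beats shutting down (which would give -€32).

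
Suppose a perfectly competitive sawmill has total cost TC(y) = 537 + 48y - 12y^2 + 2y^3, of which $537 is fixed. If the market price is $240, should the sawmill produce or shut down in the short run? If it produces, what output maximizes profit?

Strip out fixed cost: VC = 48y - 12y^2 + 2y^3. Then AVC = 48 - 12y + 2y^2 and MC = 48 - 24y + 6y^2.
AVC is minimized where dAVC/dy = -12 + 4y = 0, at y = 3; min AVC = 48 - 12·3 + 2·3^2 = $30.
Because $240 ≥ $30, revenue can cover variable cost; the firm operates.
Set P = MC: 240 = 48 - 24y + 6y^2 → -192 - 24y + 6y^2 = 0. The roots are y = -4 and y = 8; the profit-maximizing output is on the rising part of MC, so y* = 8.
Check: AVC at y = 8 is $80 ≤ P, so revenue covers variable cost.
Profit = P·y − TC = 240·8 − 1177 = $743.

Produce at y = 8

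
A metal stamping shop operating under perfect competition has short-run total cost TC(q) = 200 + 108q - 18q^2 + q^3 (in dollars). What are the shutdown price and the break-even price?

AVC = 108 - 18q + q^2; minimized at q = 9, giving min AVC = $27. That is the shutdown price.
ATC = 200/q + 108 - 18q + q^2. Setting dATC/dq = −200/q^2 − 18 + 2q = 0 gives q = 10 (since 2·10^3 − 18·10^2 = 200).
min ATC = 200/10 + 108 − 18·10 + 10^2 = $48. That is the break-even price.
Between these two prices the firm operates at a loss; above $48 it earns a profit.

Shutdown price = $27; break-even price = $48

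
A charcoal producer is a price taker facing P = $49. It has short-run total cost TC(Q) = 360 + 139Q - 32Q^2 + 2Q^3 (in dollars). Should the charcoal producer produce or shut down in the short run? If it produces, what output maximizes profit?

Variable cost is VC = 139Q - 32Q^2 + 2Q^3, so AVC = VC/Q = 139 - 32Q + 2Q^2 and MC = dTC/dQ = 139 - 64Q + 6Q^2.
AVC hits its minimum where MC = AVC, at Q = 8, giving min AVC = 139 - 32·8 + 2·8^2 = $11.
Since P = $49 ≥ min AVC = $11, price covers variable cost and the firm should produce.
Solving P = MC: 90 - 64Q + 6Q^2 = 0 ⇒ Q = 5/3 or 9. On the upward-sloping branch, Q* = 9.
Check: AVC at Q = 9 is $13 ≤ P, so revenue covers variable cost.
Profit = P·Q − TC = 49·9 − 477 = -$36, a loss, but smaller than the $360 fixed cost the firm would lose by shutting down.

Produce at Q = 9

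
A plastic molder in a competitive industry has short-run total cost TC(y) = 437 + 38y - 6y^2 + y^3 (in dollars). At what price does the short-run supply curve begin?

The shutdown price is the minimum of AVC. VC = 38y - 6y^2 + y^3, so AVC = 38 - 6y + y^2.
At the minimum of AVC, MC = AVC. MC = 38 - 12y + 3y^2; setting MC = AVC gives 2y^2 - 6y = 0, so y = 3. min AVC = 29.
So the shutdown price is $29.

$29 per unit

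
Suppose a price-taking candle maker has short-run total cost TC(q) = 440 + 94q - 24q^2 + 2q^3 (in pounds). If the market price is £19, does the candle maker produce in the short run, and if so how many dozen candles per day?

Shut down

From TC, MC = TC'(q) = 94 - 48q + 6q^2 and AVC = VC/q = 94 - 24q + 2q^2.
AVC is minimized where dAVC/dq = -24 + 4q = 0, at q = 6; min AVC = 94 - 24·6 + 2·6^2 = £22.
With P < min AVC (£19 < £22), every unit sold adds to the loss.
The firm minimizes its loss by shutting down and losing only its fixed cost of £440.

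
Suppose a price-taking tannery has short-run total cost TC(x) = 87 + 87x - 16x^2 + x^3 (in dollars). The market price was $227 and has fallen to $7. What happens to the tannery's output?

AVC = 87 - 16x + x^2, minimized at x = 8 where min AVC = $23. MC = 87 - 32x + 3x^2.
At P = $227 ≥ min AVC, set P = MC on the rising branch: x = 14.
At P = $7 < min AVC = $23, price no longer covers variable cost at any output, so the firm shuts down: x = 0.

Output falls from 14 to 0 (the firm shuts down)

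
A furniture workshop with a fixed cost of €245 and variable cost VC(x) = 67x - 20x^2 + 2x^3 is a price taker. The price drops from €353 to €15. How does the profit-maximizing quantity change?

MC = 67 - 40x + 6x^2; the shutdown threshold is min AVC = €17 (at x = 5).
With P = €353 above the shutdown price, P = MC gives x = 11.
At P = €15 < min AVC = €17, price no longer covers variable cost at any output, so the firm shuts down: x = 0.

Output falls from 11 to 0 (the firm shuts down)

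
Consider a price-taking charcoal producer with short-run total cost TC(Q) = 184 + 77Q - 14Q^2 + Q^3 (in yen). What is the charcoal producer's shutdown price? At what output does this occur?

¥28 per unit, at Q = 7

Short-run supply begins at min AVC. From VC = 77Q - 14Q^2 + Q^3, AVC = 77 - 14Q + Q^2.
dAVC/dQ = -14 + 2Q = 0 gives Q = 7. min AVC = 77 - 14·7 + 7^2 = 28.
For P < ¥28 the firm produces nothing.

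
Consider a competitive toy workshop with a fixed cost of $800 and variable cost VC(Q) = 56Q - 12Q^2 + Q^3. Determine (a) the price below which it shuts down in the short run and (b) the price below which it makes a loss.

AVC = 56 - 12Q + Q^2; minimized at Q = 6, giving min AVC = $20. That is the shutdown price.
ATC = 800/Q + 56 - 12Q + Q^2. Setting dATC/dQ = −800/Q^2 − 12 + 2Q = 0 gives Q = 10 (since 2·10^3 − 12·10^2 = 800).
min ATC = 800/10 + 56 − 12·10 + 10^2 = $116. That is the break-even price.
Between these two prices the firm operates at a loss; above $116 it earns a profit.

Shutdown price = $20; break-even price = $116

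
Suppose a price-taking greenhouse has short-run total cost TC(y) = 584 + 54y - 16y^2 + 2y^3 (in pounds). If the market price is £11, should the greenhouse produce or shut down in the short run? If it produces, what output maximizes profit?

From TC, MC = TC'(y) = 54 - 32y + 6y^2 and AVC = VC/y = 54 - 16y + 2y^2.
AVC hits its minimum where MC = AVC, at y = 4, giving min AVC = 54 - 16·4 + 2·4^2 = £22.
With P < min AVC (£11 < £22), every unit sold adds to the loss.
Shutting down limits the loss to fixed cost, £584.

Shut down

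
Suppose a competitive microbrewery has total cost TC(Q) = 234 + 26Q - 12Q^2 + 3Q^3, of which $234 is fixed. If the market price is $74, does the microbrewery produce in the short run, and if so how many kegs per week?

From TC, MC = TC'(Q) = 26 - 24Q + 9Q^2 and AVC = VC/Q = 26 - 12Q + 3Q^2.
The AVC parabola has its vertex at Q = 12/6 = 2, where AVC = 26 - 12·2 + 3·2^2 = $14.
Since P = $74 ≥ min AVC = $14, price covers variable cost and the firm should produce.
Set P = MC: 74 = 26 - 24Q + 9Q^2 → -48 - 24Q + 9Q^2 = 0. The roots are Q = -4/3 and Q = 4; the profit-maximizing output is on the rising part of MC, so Q* = 4.
Check: AVC at Q = 4 is $26 ≤ P, so revenue covers variable cost.
Profit = P·Q − TC = 74·4 − 338 = -$42, a loss, but smaller than the $234 fixed cost the firm would lose by shutting down.

Produce at Q = 4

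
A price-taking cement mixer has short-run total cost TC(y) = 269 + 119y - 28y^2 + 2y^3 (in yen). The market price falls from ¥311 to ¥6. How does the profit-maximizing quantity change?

Output falls from 12 to 0 (the firm shuts down)

AVC = 119 - 28y + 2y^2, minimized at y = 7 where min AVC = ¥21. MC = 119 - 56y + 6y^2.
At P = ¥311 ≥ min AVC, set P = MC on the rising branch: y = 12.
At P = ¥6 < min AVC = ¥21, price no longer covers variable cost at any output, so the firm shuts down: y = 0.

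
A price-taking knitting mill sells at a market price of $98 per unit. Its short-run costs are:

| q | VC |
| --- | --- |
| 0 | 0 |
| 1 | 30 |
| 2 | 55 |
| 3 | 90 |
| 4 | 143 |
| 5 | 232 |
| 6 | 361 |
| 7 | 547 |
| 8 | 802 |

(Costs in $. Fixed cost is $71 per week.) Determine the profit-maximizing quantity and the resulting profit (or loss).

Compute π = P·q − TC at each output: q=0: -71; q=1: -3; q=2: 70; q=3: 133; q=4: 178; q=5: 187; q=6: 156; q=7: 68; q=8: -89.
Profit is maximized at q = 5. AVC there is 232/5 = $46.40 ≤ P, so producing beats shutting down (which would give -$71).

q = 5; profit = $187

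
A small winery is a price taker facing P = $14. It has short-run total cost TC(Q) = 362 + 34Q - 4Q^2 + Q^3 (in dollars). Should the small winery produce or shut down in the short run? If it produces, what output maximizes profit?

Shut down

Strip out fixed cost: VC = 34Q - 4Q^2 + Q^3. Then AVC = 34 - 4Q + Q^2 and MC = 34 - 8Q + 3Q^2.
AVC hits its minimum where MC = AVC, at Q = 2, giving min AVC = 34 - 4·2 + 2^2 = $30.
With P < min AVC ($14 < $30), every unit sold adds to the loss.
The firm minimizes its loss by shutting down and losing only its fixed cost of $362.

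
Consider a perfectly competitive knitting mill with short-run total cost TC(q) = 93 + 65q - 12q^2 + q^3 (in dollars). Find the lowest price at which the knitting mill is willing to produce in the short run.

The shutdown price is the minimum of AVC. VC = 65q - 12q^2 + q^3, so AVC = 65 - 12q + q^2.
dAVC/dq = -12 + 2q = 0 gives q = 6. min AVC = 65 - 12·6 + 6^2 = 29.
For P < $29 the firm produces nothing.

$29 per unit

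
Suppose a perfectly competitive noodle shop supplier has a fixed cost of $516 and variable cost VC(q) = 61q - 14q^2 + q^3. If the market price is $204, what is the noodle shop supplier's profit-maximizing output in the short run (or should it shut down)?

From TC, MC = TC'(q) = 61 - 28q + 3q^2 and AVC = VC/q = 61 - 14q + q^2.
AVC is minimized where dAVC/dq = -14 + 2q = 0, at q = 7; min AVC = 61 - 14·7 + 7^2 = $12.
Since P = $204 ≥ min AVC = $12, price covers variable cost and the firm should produce.
Set P = MC: 204 = 61 - 28q + 3q^2 → -143 - 28q + 3q^2 = 0. The roots are q = -11/3 and q = 13; the profit-maximizing output is on the rising part of MC, so q* = 13.
Check: AVC at q = 13 is $48 ≤ P, so revenue covers variable cost.
Profit = P·q − TC = 204·13 − 1140 = $1512.

Produce at q = 13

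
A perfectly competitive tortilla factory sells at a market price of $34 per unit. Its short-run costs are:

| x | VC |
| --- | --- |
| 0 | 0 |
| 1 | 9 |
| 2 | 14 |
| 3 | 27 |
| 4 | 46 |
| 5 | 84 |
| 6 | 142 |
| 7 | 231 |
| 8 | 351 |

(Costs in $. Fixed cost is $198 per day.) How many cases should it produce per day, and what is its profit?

Compute π = P·x − TC at each output: x=0: -198; x=1: -173; x=2: -144; x=3: -123; x=4: -108; x=5: -112; x=6: -136; x=7: -191; x=8: -277.
Profit is maximized at x = 4. AVC there is 46/4 = $11.50 ≤ P, so producing beats shutting down (which would give -$198).

x = 4; profit = -$108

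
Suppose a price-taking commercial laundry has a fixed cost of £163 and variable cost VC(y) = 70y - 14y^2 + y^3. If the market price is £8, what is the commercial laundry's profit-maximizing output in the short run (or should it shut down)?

Variable cost is VC = 70y - 14y^2 + y^3, so AVC = VC/y = 70 - 14y + y^2 and MC = dTC/dy = 70 - 28y + 3y^2.
The AVC parabola has its vertex at y = 14/2 = 7, where AVC = 70 - 14·7 + 7^2 = £21.
Since P = £8 < min AVC = £21, price fails to cover variable cost at any output.
Best response: produce nothing and absorb the £163 fixed cost.

Shut down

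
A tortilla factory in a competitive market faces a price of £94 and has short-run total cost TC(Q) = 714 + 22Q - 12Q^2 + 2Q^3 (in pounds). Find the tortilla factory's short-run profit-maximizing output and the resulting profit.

Profit = -£282 at Q = 6

AVC = 22 - 12Q + 2Q^2; min AVC = £4 at Q = 3. Since P = £94 ≥ min AVC, the firm produces.
With MC = 22 - 24Q + 6Q^2, P = MC on the upward-sloping part at Q* = 6.
TR = 94·6 = 564. TC = 714 + 132 = 846. Profit = 564 − 846 = -£282.
By producing, the firm covers all variable cost plus £432 of fixed cost; shutting down would lose the full £714.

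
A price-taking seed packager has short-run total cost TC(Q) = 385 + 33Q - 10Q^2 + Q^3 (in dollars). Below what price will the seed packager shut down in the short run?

$8 per unit

Short-run supply begins at min AVC. From VC = 33Q - 10Q^2 + Q^3, AVC = 33 - 10Q + Q^2.
dAVC/dQ = -10 + 2Q = 0 gives Q = 5. min AVC = 33 - 10·5 + 5^2 = 8.
For P < $8 the firm produces nothing.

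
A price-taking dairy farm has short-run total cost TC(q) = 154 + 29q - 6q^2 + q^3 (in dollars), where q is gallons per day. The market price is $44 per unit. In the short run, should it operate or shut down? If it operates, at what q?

Produce at q = 5

Variable cost is VC = 29q - 6q^2 + q^3, so AVC = VC/q = 29 - 6q + q^2 and MC = dTC/dq = 29 - 12q + 3q^2.
AVC is minimized where dAVC/dq = -6 + 2q = 0, at q = 3; min AVC = 29 - 6·3 + 3^2 = $20.
Because $44 ≥ $20, revenue can cover variable cost; the firm operates.
Set P = MC: 44 = 29 - 12q + 3q^2 → -15 - 12q + 3q^2 = 0. The roots are q = -1 and q = 5; the profit-maximizing output is on the rising part of MC, so q* = 5.
Check: AVC at q = 5 is $24 ≤ P, so revenue covers variable cost.
Profit = P·q − TC = 44·5 − 274 = -$54, a loss, but smaller than the $154 fixed cost the firm would lose by shutting down.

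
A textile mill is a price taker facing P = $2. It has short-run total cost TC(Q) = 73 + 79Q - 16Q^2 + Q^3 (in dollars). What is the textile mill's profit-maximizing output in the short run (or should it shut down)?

Shut down

Strip out fixed cost: VC = 79Q - 16Q^2 + Q^3. Then AVC = 79 - 16Q + Q^2 and MC = 79 - 32Q + 3Q^2.
AVC is minimized where dAVC/dQ = -16 + 2Q = 0, at Q = 8; min AVC = 79 - 16·8 + 8^2 = $15.
P = $2 lies below min AVC = $15; no output level covers variable cost.
Shutting down limits the loss to fixed cost, $73.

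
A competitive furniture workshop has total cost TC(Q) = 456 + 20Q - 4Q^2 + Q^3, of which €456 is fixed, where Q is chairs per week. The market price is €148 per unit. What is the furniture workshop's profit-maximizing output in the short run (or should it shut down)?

Produce at Q = 8

Strip out fixed cost: VC = 20Q - 4Q^2 + Q^3. Then AVC = 20 - 4Q + Q^2 and MC = 20 - 8Q + 3Q^2.
AVC is minimized where dAVC/dQ = -4 + 2Q = 0, at Q = 2; min AVC = 20 - 4·2 + 2^2 = €16.
Because €148 ≥ €16, revenue can cover variable cost; the firm operates.
Set P = MC: 148 = 20 - 8Q + 3Q^2 → -128 - 8Q + 3Q^2 = 0. The roots are Q = -16/3 and Q = 8; the profit-maximizing output is on the rising part of MC, so Q* = 8.
Check: AVC at Q = 8 is €52 ≤ P, so revenue covers variable cost.
Profit = P·Q − TC = 148·8 − 872 = €312.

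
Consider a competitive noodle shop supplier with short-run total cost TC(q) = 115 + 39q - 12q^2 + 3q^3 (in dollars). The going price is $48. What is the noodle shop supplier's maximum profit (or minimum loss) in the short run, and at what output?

AVC = 39 - 12q + 3q^2; min AVC = $27 at q = 2. Since P = $48 ≥ min AVC, the firm produces.
MC = 39 - 24q + 9q^2. Setting P = MC and taking the root on the rising branch gives q* = 3.
TR = 48·3 = 144. TC = 115 + 90 = 205. Profit = 144 − 205 = -$61.
Shutting down would mean losing the fixed cost of $115, so operating at a loss of $61 is better by $54.

Profit = -$61 at q = 3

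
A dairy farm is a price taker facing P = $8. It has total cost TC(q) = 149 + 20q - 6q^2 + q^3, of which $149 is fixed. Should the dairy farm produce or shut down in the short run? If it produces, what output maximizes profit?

Shut down

Variable cost is VC = 20q - 6q^2 + q^3, so AVC = VC/q = 20 - 6q + q^2 and MC = dTC/dq = 20 - 12q + 3q^2.
The AVC parabola has its vertex at q = 6/2 = 3, where AVC = 20 - 6·3 + 3^2 = $11.
With P < min AVC ($8 < $11), every unit sold adds to the loss.
Shutting down limits the loss to fixed cost, $149.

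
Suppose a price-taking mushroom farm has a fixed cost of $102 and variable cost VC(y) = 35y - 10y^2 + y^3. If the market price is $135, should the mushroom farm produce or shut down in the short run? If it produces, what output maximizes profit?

Produce at y = 10

Variable cost is VC = 35y - 10y^2 + y^3, so AVC = VC/y = 35 - 10y + y^2 and MC = dTC/dy = 35 - 20y + 3y^2.
AVC is minimized where dAVC/dy = -10 + 2y = 0, at y = 5; min AVC = 35 - 10·5 + 5^2 = $10.
Since P = $135 ≥ min AVC = $10, price covers variable cost and the firm should produce.
P = MC gives -100 - 20y + 3y^2 = 0, with roots -10/3 and 10. Take the larger (rising MC): y* = 10.
Check: AVC at y = 10 is $35 ≤ P, so revenue covers variable cost.
Profit = P·y − TC = 135·10 − 452 = $898.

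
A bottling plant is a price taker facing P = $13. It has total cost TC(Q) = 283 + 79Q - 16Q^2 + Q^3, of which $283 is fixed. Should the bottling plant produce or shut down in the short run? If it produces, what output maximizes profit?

Shut down

Variable cost is VC = 79Q - 16Q^2 + Q^3, so AVC = VC/Q = 79 - 16Q + Q^2 and MC = dTC/dQ = 79 - 32Q + 3Q^2.
The AVC parabola has its vertex at Q = 16/2 = 8, where AVC = 79 - 16·8 + 8^2 = $15.
With P < min AVC ($13 < $15), every unit sold adds to the loss.
Best response: produce nothing and absorb the $283 fixed cost.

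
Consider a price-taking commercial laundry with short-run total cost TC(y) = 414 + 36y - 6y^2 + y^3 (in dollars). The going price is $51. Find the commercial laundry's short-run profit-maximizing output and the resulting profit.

AVC = 36 - 6y + y^2 has its minimum $27 at y = 3; price $51 clears that bar, so the firm operates.
MC = 36 - 12y + 3y^2. Setting P = MC and taking the root on the rising branch gives y* = 5.
TR = 51·5 = 255. TC = 414 + 155 = 569. Profit = 255 − 569 = -$314.
By producing, the firm covers all variable cost plus $100 of fixed cost; shutting down would lose the full $414.

Profit = -$314 at y = 5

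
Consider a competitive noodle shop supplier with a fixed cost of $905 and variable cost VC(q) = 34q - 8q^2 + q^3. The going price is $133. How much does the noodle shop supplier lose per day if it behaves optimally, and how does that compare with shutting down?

AVC = 34 - 8q + q^2; min AVC = $18 at q = 4. Since P = $133 ≥ min AVC, the firm produces.
With MC = 34 - 16q + 3q^2, P = MC on the upward-sloping part at q* = 9.
TR = 133·9 = 1197. TC = 905 + 387 = 1292. Profit = 1197 − 1292 = -$95.
That loss of $95 beats the $905 the firm would lose by shutting down; producing recovers $810 of fixed cost.

Profit = -$95 at q = 9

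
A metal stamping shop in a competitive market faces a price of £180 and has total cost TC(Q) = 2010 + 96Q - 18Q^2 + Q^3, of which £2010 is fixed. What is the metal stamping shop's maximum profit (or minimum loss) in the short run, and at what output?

AVC = 96 - 18Q + Q^2; min AVC = £15 at Q = 9. Since P = £180 ≥ min AVC, the firm produces.
MC = 96 - 36Q + 3Q^2. Setting P = MC and taking the root on the rising branch gives Q* = 14.
TR = 180·14 = 2520. TC = 2010 + 560 = 2570. Profit = 2520 − 2570 = -£50.
Shutting down would mean losing the fixed cost of £2010, so operating at a loss of £50 is better by £1960.

Profit = -£50 at Q = 14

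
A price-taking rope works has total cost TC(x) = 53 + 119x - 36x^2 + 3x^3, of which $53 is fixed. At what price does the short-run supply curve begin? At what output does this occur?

The firm shuts down when price falls below the minimum of average variable cost. AVC = VC/x = 119 - 36x + 3x^2.
At the minimum of AVC, MC = AVC. MC = 119 - 72x + 9x^2; setting MC = AVC gives 6x^2 - 36x = 0, so x = 6. min AVC = 11.
So the shutdown price is $11.

$11 per unit, at x = 6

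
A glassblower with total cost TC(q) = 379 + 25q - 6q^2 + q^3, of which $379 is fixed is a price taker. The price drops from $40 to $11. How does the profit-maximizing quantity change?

MC = 25 - 12q + 3q^2; the shutdown threshold is min AVC = $16 (at q = 3).
With P = $40 above the shutdown price, P = MC gives q = 5.
At P = $11 < min AVC = $16, price no longer covers variable cost at any output, so the firm shuts down: q = 0.

Output falls from 5 to 0 (the firm shuts down)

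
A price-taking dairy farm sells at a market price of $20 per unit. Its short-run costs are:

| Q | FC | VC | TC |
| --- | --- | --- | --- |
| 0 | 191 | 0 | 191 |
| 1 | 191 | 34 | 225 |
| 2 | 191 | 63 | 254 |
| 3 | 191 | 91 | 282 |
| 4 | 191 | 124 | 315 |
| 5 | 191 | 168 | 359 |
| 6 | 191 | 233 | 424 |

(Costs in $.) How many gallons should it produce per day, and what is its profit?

Q = 0 (shut down); profit = -$191

Compute π = P·Q − TC at each output: Q=0: -191; Q=1: -205; Q=2: -214; Q=3: -222; Q=4: -235; Q=5: -259; Q=6: -304.
Profit is highest at Q = 0. Equivalently, the lowest AVC in the table is 91/3 ≈ $30.33 at Q = 3, and P = $20 falls below it — price never covers variable cost, so the firm shuts down and loses only its fixed cost.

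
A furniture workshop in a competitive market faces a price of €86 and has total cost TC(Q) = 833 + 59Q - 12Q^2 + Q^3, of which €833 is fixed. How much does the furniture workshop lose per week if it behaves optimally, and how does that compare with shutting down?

AVC = 59 - 12Q + Q^2; min AVC = €23 at Q = 6. Since P = €86 ≥ min AVC, the firm produces.
MC = 59 - 24Q + 3Q^2. Setting P = MC and taking the root on the rising branch gives Q* = 9.
TR = 86·9 = 774. TC = 833 + 288 = 1121. Profit = 774 − 1121 = -€347.
That loss of €347 beats the €833 the firm would lose by shutting down; producing recovers €486 of fixed cost.

Profit = -€347 at Q = 9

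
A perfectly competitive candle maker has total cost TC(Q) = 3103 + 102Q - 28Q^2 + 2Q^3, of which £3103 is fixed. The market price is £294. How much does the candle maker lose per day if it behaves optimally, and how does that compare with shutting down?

Profit = -£223 at Q = 12

AVC = 102 - 28Q + 2Q^2; min AVC = £4 at Q = 7. Since P = £294 ≥ min AVC, the firm produces.
MC = 102 - 56Q + 6Q^2. Setting P = MC and taking the root on the rising branch gives Q* = 12.
TR = 294·12 = 3528. TC = 3103 + 648 = 3751. Profit = 3528 − 3751 = -£223.
By producing, the firm covers all variable cost plus £2880 of fixed cost; shutting down would lose the full £3103.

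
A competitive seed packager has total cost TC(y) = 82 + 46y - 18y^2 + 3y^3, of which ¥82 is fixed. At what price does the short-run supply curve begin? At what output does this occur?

The firm shuts down when price falls below the minimum of average variable cost. AVC = VC/y = 46 - 18y + 3y^2.
dAVC/dy = -18 + 6y = 0 gives y = 3. min AVC = 46 - 18·3 + 3·3^2 = 19.
So the shutdown price is ¥19.

¥19 per unit, at y = 3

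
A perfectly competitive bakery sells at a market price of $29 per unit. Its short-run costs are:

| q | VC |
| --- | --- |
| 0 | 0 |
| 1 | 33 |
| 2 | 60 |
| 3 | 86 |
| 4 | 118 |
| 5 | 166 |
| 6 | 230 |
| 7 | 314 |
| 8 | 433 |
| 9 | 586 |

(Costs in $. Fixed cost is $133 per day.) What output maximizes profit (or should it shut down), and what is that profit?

Compute π = P·q − TC at each output: q=0: -133; q=1: -137; q=2: -135; q=3: -132; q=4: -135; q=5: -154; q=6: -189; q=7: -244; q=8: -334; q=9: -458.
Profit is maximized at q = 3. AVC there is 86/3 = $28.67 ≤ P, so producing beats shutting down (which would give -$133).

q = 3; profit = -$132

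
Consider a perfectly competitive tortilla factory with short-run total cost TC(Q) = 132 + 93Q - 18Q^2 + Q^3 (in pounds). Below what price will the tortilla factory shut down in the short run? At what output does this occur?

£12 per unit, at Q = 9

The firm shuts down when price falls below the minimum of average variable cost. AVC = VC/Q = 93 - 18Q + Q^2.
dAVC/dQ = -18 + 2Q = 0 gives Q = 9. min AVC = 93 - 18·9 + 9^2 = 12.
For P < £12 the firm produces nothing.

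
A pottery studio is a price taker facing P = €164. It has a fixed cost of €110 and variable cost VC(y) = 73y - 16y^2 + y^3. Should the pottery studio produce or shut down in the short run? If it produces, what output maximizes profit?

From TC, MC = TC'(y) = 73 - 32y + 3y^2 and AVC = VC/y = 73 - 16y + y^2.
The AVC parabola has its vertex at y = 16/2 = 8, where AVC = 73 - 16·8 + 8^2 = €9.
Because €164 ≥ €9, revenue can cover variable cost; the firm operates.
Solving P = MC: -91 - 32y + 3y^2 = 0 ⇒ y = -7/3 or 13. On the upward-sloping branch, y* = 13.
Check: AVC at y = 13 is €34 ≤ P, so revenue covers variable cost.
Profit = P·y − TC = 164·13 − 552 = €1580.

Produce at y = 13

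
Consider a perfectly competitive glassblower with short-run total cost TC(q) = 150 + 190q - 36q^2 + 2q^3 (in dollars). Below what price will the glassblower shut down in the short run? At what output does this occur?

$28 per unit, at q = 9

The firm shuts down when price falls below the minimum of average variable cost. AVC = VC/q = 190 - 36q + 2q^2.
At the minimum of AVC, MC = AVC. MC = 190 - 72q + 6q^2; setting MC = AVC gives 4q^2 - 36q = 0, so q = 9. min AVC = 28.
The firm shuts down for any P below $28.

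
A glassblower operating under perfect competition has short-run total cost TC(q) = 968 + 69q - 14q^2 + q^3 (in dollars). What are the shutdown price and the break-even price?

Shutdown price = min AVC. AVC = 69 - 14q + q^2, with vertex at q = 7 and minimum $20.
ATC = 968/q + 69 - 14q + q^2. Setting dATC/dq = −968/q^2 − 14 + 2q = 0 gives q = 11 (since 2·11^3 − 14·11^2 = 968).
min ATC = 968/11 + 69 − 14·11 + 11^2 = $124. That is the break-even price.
For $20 ≤ P < $124 the firm produces at a loss; below $20 it shuts down.

Shutdown price = $20; break-even price = $124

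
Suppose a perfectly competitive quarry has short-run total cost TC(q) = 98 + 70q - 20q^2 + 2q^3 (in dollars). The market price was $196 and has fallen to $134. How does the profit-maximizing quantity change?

Output falls from 9 to 8

AVC = 70 - 20q + 2q^2, minimized at q = 5 where min AVC = $20. MC = 70 - 40q + 6q^2.
At P = $196 ≥ min AVC, set P = MC on the rising branch: q = 9.
At P = $134 ≥ min AVC, set P = MC: q = 8. The firm stays open but cuts output.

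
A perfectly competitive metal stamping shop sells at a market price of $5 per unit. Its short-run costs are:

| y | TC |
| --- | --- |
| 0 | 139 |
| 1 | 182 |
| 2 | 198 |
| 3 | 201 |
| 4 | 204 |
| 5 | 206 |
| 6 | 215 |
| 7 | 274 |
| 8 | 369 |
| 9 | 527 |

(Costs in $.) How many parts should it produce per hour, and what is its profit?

y = 0 (shut down); profit = -$139

Profit at each row (π = 5y − TC): y=0: -139; y=1: -177; y=2: -188; y=3: -186; y=4: -184; y=5: -181; y=6: -185; y=7: -239; y=8: -329; y=9: -482.
Profit is highest at y = 0. Equivalently, the lowest AVC in the table is 76/6 ≈ $12.67 at y = 6, and P = $5 falls below it — price never covers variable cost, so the firm shuts down and loses only its fixed cost.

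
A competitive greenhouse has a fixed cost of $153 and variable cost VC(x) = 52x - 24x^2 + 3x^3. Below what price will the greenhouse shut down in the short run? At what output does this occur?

Short-run supply begins at min AVC. From VC = 52x - 24x^2 + 3x^3, AVC = 52 - 24x + 3x^2.
dAVC/dx = -24 + 6x = 0 gives x = 4. min AVC = 52 - 24·4 + 3·4^2 = 4.
For P < $4 the firm produces nothing.

$4 per unit, at x = 4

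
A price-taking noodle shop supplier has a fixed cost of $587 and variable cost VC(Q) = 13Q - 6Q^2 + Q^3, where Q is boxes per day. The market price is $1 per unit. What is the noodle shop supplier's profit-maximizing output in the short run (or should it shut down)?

Shut down

Variable cost is VC = 13Q - 6Q^2 + Q^3, so AVC = VC/Q = 13 - 6Q + Q^2 and MC = dTC/dQ = 13 - 12Q + 3Q^2.
AVC hits its minimum where MC = AVC, at Q = 3, giving min AVC = 13 - 6·3 + 3^2 = $4.
With P < min AVC ($1 < $4), every unit sold adds to the loss.
Shutting down limits the loss to fixed cost, $587.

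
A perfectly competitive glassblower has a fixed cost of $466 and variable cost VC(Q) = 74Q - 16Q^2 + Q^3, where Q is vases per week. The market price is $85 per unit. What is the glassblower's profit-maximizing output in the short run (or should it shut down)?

Strip out fixed cost: VC = 74Q - 16Q^2 + Q^3. Then AVC = 74 - 16Q + Q^2 and MC = 74 - 32Q + 3Q^2.
AVC is minimized where dAVC/dQ = -16 + 2Q = 0, at Q = 8; min AVC = 74 - 16·8 + 8^2 = $10.
P = $85 exceeds min AVC = $10, so the firm stays open.
Set P = MC: 85 = 74 - 32Q + 3Q^2 → -11 - 32Q + 3Q^2 = 0. The roots are Q = -1/3 and Q = 11; the profit-maximizing output is on the rising part of MC, so Q* = 11.
Check: AVC at Q = 11 is $19 ≤ P, so revenue covers variable cost.
Profit = P·Q − TC = 85·11 − 675 = $260.

Produce at Q = 11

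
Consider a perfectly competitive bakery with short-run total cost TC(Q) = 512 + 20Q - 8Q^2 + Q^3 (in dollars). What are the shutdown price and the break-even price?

Shutdown price = $4; break-even price = $84

Shutdown price = min AVC. AVC = 20 - 8Q + Q^2, with vertex at Q = 4 and minimum $4.
ATC = 512/Q + 20 - 8Q + Q^2. Setting dATC/dQ = −512/Q^2 − 8 + 2Q = 0 gives Q = 8 (since 2·8^3 − 8·8^2 = 512).
min ATC = 512/8 + 20 − 8·8 + 8^2 = $84. That is the break-even price.
Between these two prices the firm operates at a loss; above $84 it earns a profit.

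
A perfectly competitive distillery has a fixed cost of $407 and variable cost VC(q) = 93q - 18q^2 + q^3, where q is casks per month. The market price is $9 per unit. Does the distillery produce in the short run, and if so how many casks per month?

Variable cost is VC = 93q - 18q^2 + q^3, so AVC = VC/q = 93 - 18q + q^2 and MC = dTC/dq = 93 - 36q + 3q^2.
The AVC parabola has its vertex at q = 18/2 = 9, where AVC = 93 - 18·9 + 9^2 = $12.
With P < min AVC ($9 < $12), every unit sold adds to the loss.
Shutting down limits the loss to fixed cost, $407.

Shut down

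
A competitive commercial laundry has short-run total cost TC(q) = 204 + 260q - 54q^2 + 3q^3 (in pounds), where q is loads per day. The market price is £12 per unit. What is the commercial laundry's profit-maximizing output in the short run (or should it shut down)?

Shut down

Variable cost is VC = 260q - 54q^2 + 3q^3, so AVC = VC/q = 260 - 54q + 3q^2 and MC = dTC/dq = 260 - 108q + 9q^2.
The AVC parabola has its vertex at q = 54/6 = 9, where AVC = 260 - 54·9 + 3·9^2 = £17.
P = £12 lies below min AVC = £17; no output level covers variable cost.
Best response: produce nothing and absorb the £204 fixed cost.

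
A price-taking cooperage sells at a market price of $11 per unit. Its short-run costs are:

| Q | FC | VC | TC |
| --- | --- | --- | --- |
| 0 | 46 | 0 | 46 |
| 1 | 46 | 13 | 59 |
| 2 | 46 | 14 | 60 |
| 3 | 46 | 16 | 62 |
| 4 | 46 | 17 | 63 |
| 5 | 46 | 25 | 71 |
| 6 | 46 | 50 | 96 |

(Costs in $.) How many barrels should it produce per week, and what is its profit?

Q = 5; profit = -$16

Compute π = P·Q − TC at each output: Q=0: -46; Q=1: -48; Q=2: -38; Q=3: -29; Q=4: -19; Q=5: -16; Q=6: -30.
Profit is maximized at Q = 5. AVC there is 25/5 = $5 ≤ P, so producing beats shutting down (which would give -$46).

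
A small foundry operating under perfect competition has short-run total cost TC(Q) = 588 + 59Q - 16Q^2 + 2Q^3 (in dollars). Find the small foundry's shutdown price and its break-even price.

AVC = 59 - 16Q + 2Q^2; minimized at Q = 4, giving min AVC = $27. That is the shutdown price.
ATC = 588/Q + 59 - 16Q + 2Q^2. Setting dATC/dQ = −588/Q^2 − 16 + 4Q = 0 gives Q = 7 (since 4·7^3 − 16·7^2 = 588).
min ATC = 588/7 + 59 − 16·7 + 2·7^2 = $129. That is the break-even price.
For $27 ≤ P < $129 the firm produces at a loss; below $27 it shuts down.

Shutdown price = $27; break-even price = $129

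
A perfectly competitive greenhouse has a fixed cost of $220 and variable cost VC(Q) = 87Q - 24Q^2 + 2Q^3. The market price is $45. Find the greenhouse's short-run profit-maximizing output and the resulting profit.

AVC = 87 - 24Q + 2Q^2 has its minimum $15 at Q = 6; price $45 clears that bar, so the firm operates.
MC = 87 - 48Q + 6Q^2. Setting P = MC and taking the root on the rising branch gives Q* = 7.
TR = 45·7 = 315. TC = 220 + 119 = 339. Profit = 315 − 339 = -$24.
By producing, the firm covers all variable cost plus $196 of fixed cost; shutting down would lose the full $220.

Profit = -$24 at Q = 7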